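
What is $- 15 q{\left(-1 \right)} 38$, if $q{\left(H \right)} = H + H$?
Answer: $1140$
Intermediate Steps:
$q{\left(H \right)} = 2 H$
$- 15 q{\left(-1 \right)} 38 = - 15 \cdot 2 \left(-1\right) 38 = \left(-15\right) \left(-2\right) 38 = 30 \cdot 38 = 1140$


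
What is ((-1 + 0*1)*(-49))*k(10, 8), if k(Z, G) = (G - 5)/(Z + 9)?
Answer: 147/19 ≈ 7.7368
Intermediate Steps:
k(Z, G) = (-5 + G)/(9 + Z)
((-1 + 0*1)*(-49))*k(10, 8) = ((-1 + 0*1)*(-49))*((-5 + 8)/(9 + 10)) = ((-1 + 0)*(-49))*(3/19) = (-1*(-49))*((1/19)*3) = 49*(3/19) = 147/19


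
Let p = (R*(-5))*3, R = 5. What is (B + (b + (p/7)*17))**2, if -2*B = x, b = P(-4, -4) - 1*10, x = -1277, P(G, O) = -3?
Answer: 38526849/196 ≈ 1.9657e+5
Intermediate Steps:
p = -75 (p = (5*(-5))*3 = -25*3 = -75)
b = -13 (b = -3 - 1*10 = -3 - 10 = -13)
B = 1277/2 (B = -1/2*(-1277) = 1277/2 ≈ 638.50)
(B + (b + (p/7)*17))**2 = (1277/2 + (-13 - 75/7*17))**2 = (1277/2 + (-13 - 1275/7))**2 = (1277/2 - 1366/7)**2 = (6207/14)**2 = 38526849/196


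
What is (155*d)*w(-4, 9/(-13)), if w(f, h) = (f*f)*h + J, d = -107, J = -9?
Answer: 4328685/13 ≈ 3.3298e+5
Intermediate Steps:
w(f, h) = -9 + h*f² (w(f, h) = (f*f)*h - 9 = f²*h - 9 = h*f² - 9 = -9 + h*f²)
(155*d)*w(-4, 9/(-13)) = (155*(-107))*(-9 + (9/(-13))*(-4)²) = -16585*(-9 + (9*(-1/13))*16) = -16585*(-9 - 9/13*16) = -16585*(-9 - 144/13) = -16585*(-261/13) = 4328685/13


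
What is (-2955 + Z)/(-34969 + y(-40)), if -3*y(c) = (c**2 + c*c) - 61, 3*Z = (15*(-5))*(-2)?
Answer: 8715/108046 ≈ 0.080660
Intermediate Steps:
Z = 50 (Z = ((15*(-5))*(-2))/3 = (-75*(-2))/3 = (1/3)*150 = 50)
y(c) = 61/3 - 2*c**2/3 (y(c) = -((c**2 + c*c) - 61)/3 = -((c**2 + c**2) - 61)/3 = -(2*c**2 - 61)/3 = -(-61 + 2*c**2)/3 = 61/3 - 2*c**2/3)
(-2955 + Z)/(-34969 + y(-40)) = (-2955 + 50)/(-34969 + (61/3 - 2/3*(-40)**2)) = -2905/(-34969 + (61/3 - 2/3*1600)) = -2905/(-34969 + (61/3 - 3200/3)) = -2905/(-34969 - 3139/3) = -2905/(-108046/3) = -2905*(-3/108046) = 8715/108046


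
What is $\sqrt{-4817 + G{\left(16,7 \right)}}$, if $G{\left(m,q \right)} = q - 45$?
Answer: $i \sqrt{4855} \approx 69.678 i$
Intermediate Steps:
$G{\left(m,q \right)} = -45 + q$
$\sqrt{-4817 + G{\left(16,7 \right)}} = \sqrt{-4817 + \left(-45 + 7\right)} = \sqrt{-4817 - 38} = \sqrt{-4855} = i \sqrt{4855}$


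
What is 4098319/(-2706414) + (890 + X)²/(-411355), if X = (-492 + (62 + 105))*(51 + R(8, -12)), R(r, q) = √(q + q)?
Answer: -132130995866279/222659386194 - 4078100*I*√6/82271 ≈ -593.42 - 121.42*I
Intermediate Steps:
R(r, q) = √2*√q (R(r, q) = √(2*q) = √2*√q)
X = -16575 - 650*I*√6 (X = (-492 + (62 + 105))*(51 + √2*√(-12)) = (-492 + 167)*(51 + √2*(2*I*√3)) = -325*(51 + 2*I*√6) = -16575 - 650*I*√6 ≈ -16575.0 - 1592.2*I)
4098319/(-2706414) + (890 + X)²/(-411355) = 4098319/(-2706414) + (890 + (-16575 - 650*I*√6))²/(-411355) = 4098319*(-1/2706414) + (-15685 - 650*I*√6)²*(-1/411355) = -4098319/2706414 - (-15685 - 650*I*√6)²/411355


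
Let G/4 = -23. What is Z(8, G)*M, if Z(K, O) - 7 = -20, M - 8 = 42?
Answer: -650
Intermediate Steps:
G = -92 (G = 4*(-23) = -92)
M = 50 (M = 8 + 42 = 50)
Z(K, O) = -13 (Z(K, O) = 7 - 20 = -13)
Z(8, G)*M = -13*50 = -650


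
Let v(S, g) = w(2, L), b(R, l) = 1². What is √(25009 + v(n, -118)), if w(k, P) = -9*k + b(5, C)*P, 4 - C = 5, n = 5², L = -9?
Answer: √24982 ≈ 158.06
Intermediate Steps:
n = 25
C = -1 (C = 4 - 1*5 = 4 - 5 = -1)
b(R, l) = 1
w(k, P) = P - 9*k (w(k, P) = -9*k + 1*P = -9*k + P = P - 9*k)
v(S, g) = -27 (v(S, g) = -9 - 9*2 = -9 - 18 = -27)
√(25009 + v(n, -118)) = √(25009 - 27) = √24982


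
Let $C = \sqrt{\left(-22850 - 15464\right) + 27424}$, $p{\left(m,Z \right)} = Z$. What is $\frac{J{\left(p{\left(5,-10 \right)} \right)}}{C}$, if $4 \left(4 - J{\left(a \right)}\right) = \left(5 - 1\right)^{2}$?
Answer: $0$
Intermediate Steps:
$J{\left(a \right)} = 0$ ($J{\left(a \right)} = 4 - \frac{\left(5 - 1\right)^{2}}{4} = 4 - \frac{4^{2}}{4} = 4 - 4 = 0$)
$C = 33 i \sqrt{10}$ ($C = \sqrt{-38314 + 27424} = \sqrt{-10890} = 33 i \sqrt{10} \approx 104.36 i$)
$\frac{J{\left(p{\left(5,-10 \right)} \right)}}{C} = \frac{0}{33 i \sqrt{10}} = 0 \left(- \frac{i \sqrt{10}}{330}\right) = 0$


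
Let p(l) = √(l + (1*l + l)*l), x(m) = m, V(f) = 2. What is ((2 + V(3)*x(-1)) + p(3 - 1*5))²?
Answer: 6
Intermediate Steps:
p(l) = √(l + 2*l²) (p(l) = √(l + (l + l)*l) = √(l + (2*l)*l) = √(l + 2*l²))
((2 + V(3)*x(-1)) + p(3 - 1*5))² = ((2 + 2*(-1)) + √((3 - 1*5)*(1 + 2*(3 - 1*5))))² = ((2 - 2) + √((3 - 5)*(1 + 2*(3 - 5))))² = (0 + √(-2*(1 + 2*(-2))))² = (0 + √(-2*(1 - 4)))² = (0 + √(-2*(-3)))² = (0 + √6)² = (√6)² = 6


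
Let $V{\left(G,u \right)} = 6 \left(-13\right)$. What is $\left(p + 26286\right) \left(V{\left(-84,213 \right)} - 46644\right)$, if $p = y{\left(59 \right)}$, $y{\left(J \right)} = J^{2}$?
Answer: $-1390773774$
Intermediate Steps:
$V{\left(G,u \right)} = -78$
$p = 3481$ ($p = 59^{2} = 3481$)
$\left(p + 26286\right) \left(V{\left(-84,213 \right)} - 46644\right) = \left(3481 + 26286\right) \left(-78 - 46644\right) = 29767 \left(-46722\right) = -1390773774$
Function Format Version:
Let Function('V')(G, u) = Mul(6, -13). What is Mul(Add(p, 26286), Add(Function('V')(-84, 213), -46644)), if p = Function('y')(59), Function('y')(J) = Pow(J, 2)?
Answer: -1390773774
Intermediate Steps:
Function('V')(G, u) = -78
p = 3481 (p = Pow(59, 2) = 3481)
Mul(Add(p, 26286), Add(Function('V')(-84, 213), -46644)) = Mul(Add(3481, 26286), Add(-78, -46644)) = Mul(29767, -46722) = -1390773774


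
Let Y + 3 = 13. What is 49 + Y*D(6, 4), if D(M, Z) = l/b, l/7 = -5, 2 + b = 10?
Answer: 21/4 ≈ 5.2500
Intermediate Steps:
Y = 10 (Y = -3 + 13 = 10)
b = 8 (b = -2 + 10 = 8)
l = -35 (l = 7*(-5) = -35)
D(M, Z) = -35/8
49 + Y*D(6, 4) = 49 + 10*(-35/8) = 49 - 175/4 = 21/4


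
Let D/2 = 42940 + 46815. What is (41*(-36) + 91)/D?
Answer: -277/35902 ≈ -0.0077154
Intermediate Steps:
D = 179510 (D = 2*(42940 + 46815) = 2*89755 = 179510)
(41*(-36) + 91)/D = (41*(-36) + 91)/179510 = (-1476 + 91)*(1/179510) = -1385*1/179510 = -277/35902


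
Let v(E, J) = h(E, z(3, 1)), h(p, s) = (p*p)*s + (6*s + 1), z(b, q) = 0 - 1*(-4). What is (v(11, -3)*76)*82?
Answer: 3172088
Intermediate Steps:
z(b, q) = 4 (z(b, q) = 0 + 4 = 4)
h(p, s) = 1 + 6*s + s*p**2 (h(p, s) = p**2*s + (1 + 6*s) = s*p**2 + (1 + 6*s) = 1 + 6*s + s*p**2)
v(E, J) = 25 + 4*E**2 (v(E, J) = 1 + 6*4 + 4*E**2 = 1 + 24 + 4*E**2 = 25 + 4*E**2)
(v(11, -3)*76)*82 = ((25 + 4*11**2)*76)*82 = ((25 + 4*121)*76)*82 = ((25 + 484)*76)*82 = (509*76)*82 = 38684*82 = 3172088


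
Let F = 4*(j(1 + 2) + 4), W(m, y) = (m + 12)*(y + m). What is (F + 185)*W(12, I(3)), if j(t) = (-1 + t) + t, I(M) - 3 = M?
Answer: 95472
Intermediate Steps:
I(M) = 3 + M
W(m, y) = (12 + m)*(m + y)
j(t) = -1 + 2*t
F = 36 (F = 4*((-1 + 2*(1 + 2)) + 4) = 4*((-1 + 2*3) + 4) = 4*((-1 + 6) + 4) = 4*(5 + 4) = 4*9 = 36)
(F + 185)*W(12, I(3)) = (36 + 185)*(12² + 12*12 + 12*(3 + 3) + 12*(3 + 3)) = 221*(144 + 144 + 12*6 + 12*6) = 221*(144 + 144 + 72 + 72) = 221*432 = 95472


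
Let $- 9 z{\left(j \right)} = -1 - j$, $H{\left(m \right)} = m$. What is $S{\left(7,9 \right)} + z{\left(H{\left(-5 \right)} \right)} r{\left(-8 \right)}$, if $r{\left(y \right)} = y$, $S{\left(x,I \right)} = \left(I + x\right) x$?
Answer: $\frac{1040}{9} \approx 115.56$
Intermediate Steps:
$S{\left(x,I \right)} = x \left(I + x\right)$
$z{\left(j \right)} = \frac{1}{9} + \frac{j}{9}$ ($z{\left(j \right)} = - \frac{-1 - j}{9} = \frac{1}{9} + \frac{j}{9}$)
$S{\left(7,9 \right)} + z{\left(H{\left(-5 \right)} \right)} r{\left(-8 \right)} = 7 \left(9 + 7\right) + \left(\frac{1}{9} + \frac{1}{9} \left(-5\right)\right) \left(-8\right) = 7 \cdot 16 + \left(\frac{1}{9} - \frac{5}{9}\right) \left(-8\right) = 112 - - \frac{32}{9} = 112 + \frac{32}{9} = \frac{1040}{9}$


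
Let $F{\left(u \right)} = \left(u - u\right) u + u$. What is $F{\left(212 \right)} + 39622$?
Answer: $39834$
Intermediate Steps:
$F{\left(u \right)} = u$ ($F{\left(u \right)} = 0 u + u = 0 + u = u$)
$F{\left(212 \right)} + 39622 = 212 + 39622 = 39834$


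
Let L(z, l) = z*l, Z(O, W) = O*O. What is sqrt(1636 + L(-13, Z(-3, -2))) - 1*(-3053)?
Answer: 3053 + 7*sqrt(31) ≈ 3092.0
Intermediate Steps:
Z(O, W) = O**2
L(z, l) = l*z
sqrt(1636 + L(-13, Z(-3, -2))) - 1*(-3053) = sqrt(1636 + (-3)**2*(-13)) - 1*(-3053) = sqrt(1636 + 9*(-13)) + 3053 = sqrt(1636 - 117) + 3053 = sqrt(1519) + 3053 = 7*sqrt(31) + 3053 = 3053 + 7*sqrt(31)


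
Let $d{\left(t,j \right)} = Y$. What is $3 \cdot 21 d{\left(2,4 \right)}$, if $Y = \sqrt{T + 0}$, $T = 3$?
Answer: $63 \sqrt{3} \approx 109.12$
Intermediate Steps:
$Y = \sqrt{3}$ ($Y = \sqrt{3 + 0} = \sqrt{3} \approx 1.732$)
$d{\left(t,j \right)} = \sqrt{3}$
$3 \cdot 21 d{\left(2,4 \right)} = 3 \cdot 21 \sqrt{3} = 63 \sqrt{3}$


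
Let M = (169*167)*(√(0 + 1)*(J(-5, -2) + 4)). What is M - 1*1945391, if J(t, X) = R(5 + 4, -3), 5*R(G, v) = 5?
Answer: -1804276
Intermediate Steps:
R(G, v) = 1 (R(G, v) = (⅕)*5 = 1)
J(t, X) = 1
M = 141115 (M = (169*167)*(√(0 + 1)*(1 + 4)) = 28223*(√1*5) = 28223*(1*5) = 28223*5 = 141115)
M - 1*1945391 = 141115 - 1*1945391 = 141115 - 1945391 = -1804276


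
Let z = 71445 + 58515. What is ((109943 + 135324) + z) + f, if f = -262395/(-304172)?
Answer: 114133809439/304172 ≈ 3.7523e+5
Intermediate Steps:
f = 262395/304172 (f = -262395*(-1/304172) = 262395/304172 ≈ 0.86265)
z = 129960
((109943 + 135324) + z) + f = ((109943 + 135324) + 129960) + 262395/304172 = (245267 + 129960) + 262395/304172 = 375227 + 262395/304172 = 114133809439/304172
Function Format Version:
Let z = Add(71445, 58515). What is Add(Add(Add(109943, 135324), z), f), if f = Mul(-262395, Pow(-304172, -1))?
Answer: Rational(114133809439, 304172) ≈ 3.7523e+5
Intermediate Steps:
f = Rational(262395, 304172) (f = Mul(-262395, Rational(-1, 304172)) = Rational(262395, 304172) ≈ 0.86265)
z = 129960
Add(Add(Add(109943, 135324), z), f) = Add(Add(Add(109943, 135324), 129960), Rational(262395, 304172)) = Add(Add(245267, 129960), Rational(262395, 304172)) = Add(375227, Rational(262395, 304172)) = Rational(114133809439, 304172)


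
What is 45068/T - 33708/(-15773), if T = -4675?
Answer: -553272664/73738775 ≈ -7.5031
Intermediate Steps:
45068/T - 33708/(-15773) = 45068/(-4675) - 33708/(-15773) = 45068*(-1/4675) - 33708*(-1/15773) = -45068/4675 + 33708/15773 = -553272664/73738775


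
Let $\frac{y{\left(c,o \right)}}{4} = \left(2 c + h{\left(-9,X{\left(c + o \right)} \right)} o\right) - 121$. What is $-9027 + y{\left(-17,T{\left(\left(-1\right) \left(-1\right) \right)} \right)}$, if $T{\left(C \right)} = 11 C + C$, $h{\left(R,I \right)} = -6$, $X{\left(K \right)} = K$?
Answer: $-9935$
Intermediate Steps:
$T{\left(C \right)} = 12 C$
$y{\left(c,o \right)} = -484 - 24 o + 8 c$ ($y{\left(c,o \right)} = 4 \left(\left(2 c - 6 o\right) - 121\right) = 4 \left(\left(- 6 o + 2 c\right) - 121\right) = 4 \left(-121 - 6 o + 2 c\right) = -484 - 24 o + 8 c$)
$-9027 + y{\left(-17,T{\left(\left(-1\right) \left(-1\right) \right)} \right)} = -9027 - \left(620 + 24 \cdot 12 \left(\left(-1\right) \left(-1\right)\right)\right) = -9027 - \left(620 + 24 \cdot 12 \cdot 1\right) = -9027 - 908 = -9935$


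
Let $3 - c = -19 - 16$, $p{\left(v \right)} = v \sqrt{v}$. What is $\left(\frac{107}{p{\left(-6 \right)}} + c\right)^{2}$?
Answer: $\frac{300455}{216} + \frac{2033 i \sqrt{6}}{9} \approx 1391.0 + 553.31 i$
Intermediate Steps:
$p{\left(v \right)} = v^{\frac{3}{2}}$
$c = 38$ ($c = 3 - \left(-19 - 16\right) = 3 - -35 = 3 + 35 = 38$)
$\left(\frac{107}{p{\left(-6 \right)}} + c\right)^{2} = \left(\frac{107}{\left(-6\right)^{\frac{3}{2}}} + 38\right)^{2} = \left(\frac{107}{\left(-6\right) i \sqrt{6}} + 38\right)^{2} = \left(107 \frac{i \sqrt{6}}{36} + 38\right)^{2} = \left(\frac{107 i \sqrt{6}}{36} + 38\right)^{2} = \left(38 + \frac{107 i \sqrt{6}}{36}\right)^{2}$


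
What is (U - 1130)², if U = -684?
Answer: 3290596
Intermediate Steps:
(U - 1130)² = (-684 - 1130)² = (-1814)² = 3290596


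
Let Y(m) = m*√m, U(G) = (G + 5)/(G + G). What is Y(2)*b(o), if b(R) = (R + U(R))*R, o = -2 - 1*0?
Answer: 11*√2 ≈ 15.556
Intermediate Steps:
o = -2 (o = -2 + 0 = -2)
U(G) = (5 + G)/(2*G) (U(G) = (5 + G)/((2*G)) = (5 + G)*(1/(2*G)) = (5 + G)/(2*G))
Y(m) = m^(3/2)
b(R) = R*(R + (5 + R)/(2*R)) (b(R) = (R + (5 + R)/(2*R))*R = R*(R + (5 + R)/(2*R)))
Y(2)*b(o) = 2^(3/2)*(5/2 + (-2)² + (½)*(-2)) = (2*√2)*(5/2 + 4 - 1) = (2*√2)*(11/2) = 11*√2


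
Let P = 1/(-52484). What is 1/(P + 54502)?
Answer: 52484/2860482967 ≈ 1.8348e-5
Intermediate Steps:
P = -1/52484 ≈ -1.9053e-5
1/(P + 54502) = 1/(-1/52484 + 54502) = 1/(2860482967/52484) = 52484/2860482967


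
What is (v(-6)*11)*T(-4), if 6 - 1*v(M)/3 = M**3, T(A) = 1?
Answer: 7326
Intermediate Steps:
v(M) = 18 - 3*M**3
(v(-6)*11)*T(-4) = ((18 - 3*(-6)**3)*11)*1 = ((18 - 3*(-216))*11)*1 = ((18 + 648)*11)*1 = (666*11)*1 = 7326*1 = 7326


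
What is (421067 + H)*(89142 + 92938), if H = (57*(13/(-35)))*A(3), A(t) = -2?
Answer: 536729124032/7 ≈ 7.6676e+10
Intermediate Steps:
H = 1482/35 (H = (57*(13/(-35)))*(-2) = (57*(13*(-1/35)))*(-2) = (57*(-13/35))*(-2) = -741/35*(-2) = 1482/35 ≈ 42.343)
(421067 + H)*(89142 + 92938) = (421067 + 1482/35)*(89142 + 92938) = (14738827/35)*182080 = 536729124032/7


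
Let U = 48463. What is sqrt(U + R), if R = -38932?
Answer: 3*sqrt(1059) ≈ 97.627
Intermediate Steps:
sqrt(U + R) = sqrt(48463 - 38932) = sqrt(9531) = 3*sqrt(1059)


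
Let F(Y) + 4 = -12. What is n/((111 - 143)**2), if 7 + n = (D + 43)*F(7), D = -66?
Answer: 361/1024 ≈ 0.35254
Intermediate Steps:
F(Y) = -16 (F(Y) = -4 - 12 = -16)
n = 361 (n = -7 + (-66 + 43)*(-16) = -7 - 23*(-16) = -7 + 368 = 361)
n/((111 - 143)**2) = 361/((111 - 143)**2) = 361/((-32)**2) = 361/1024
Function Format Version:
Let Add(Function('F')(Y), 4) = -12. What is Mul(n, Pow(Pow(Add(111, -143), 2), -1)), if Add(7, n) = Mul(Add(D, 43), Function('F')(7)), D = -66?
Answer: Rational(361, 1024) ≈ 0.35254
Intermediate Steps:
Function('F')(Y) = -16 (Function('F')(Y) = Add(-4, -12) = -16)
n = 361 (n = Add(-7, Mul(Add(-66, 43), -16)) = Add(-7, Mul(-23, -16)) = Add(-7, 368) = 361)
Mul(n, Pow(Pow(Add(111, -143), 2), -1)) = Mul(361, Pow(Pow(Add(111, -143), 2), -1)) = Mul(361, Pow(Pow(-32, 2), -1)) = Mul(361, Pow(1024, -1)) = Mul(361, Rational(1, 1024)) = Rational(361, 1024)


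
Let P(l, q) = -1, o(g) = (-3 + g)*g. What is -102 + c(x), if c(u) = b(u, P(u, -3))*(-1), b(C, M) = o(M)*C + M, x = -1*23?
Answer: -9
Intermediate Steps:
o(g) = g*(-3 + g)
x = -23
b(C, M) = M + C*M*(-3 + M) (b(C, M) = (M*(-3 + M))*C + M = C*M*(-3 + M) + M = M + C*M*(-3 + M))
c(u) = 1 - 4*u (c(u) = -(1 + u*(-3 - 1))*(-1) = -(1 + u*(-4))*(-1) = -(1 - 4*u)*(-1) = (-1 + 4*u)*(-1) = 1 - 4*u)
-102 + c(x) = -102 + (1 - 4*(-23)) = -102 + (1 + 92) = -102 + 93 = -9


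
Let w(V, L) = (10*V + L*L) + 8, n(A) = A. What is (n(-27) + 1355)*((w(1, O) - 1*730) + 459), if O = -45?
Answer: 2353216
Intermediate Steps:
w(V, L) = 8 + L² + 10*V (w(V, L) = (10*V + L²) + 8 = (L² + 10*V) + 8 = 8 + L² + 10*V)
(n(-27) + 1355)*((w(1, O) - 1*730) + 459) = (-27 + 1355)*(((8 + (-45)² + 10*1) - 1*730) + 459) = 1328*(((8 + 2025 + 10) - 730) + 459) = 1328*((2043 - 730) + 459) = 1328*(1313 + 459) = 1328*1772 = 2353216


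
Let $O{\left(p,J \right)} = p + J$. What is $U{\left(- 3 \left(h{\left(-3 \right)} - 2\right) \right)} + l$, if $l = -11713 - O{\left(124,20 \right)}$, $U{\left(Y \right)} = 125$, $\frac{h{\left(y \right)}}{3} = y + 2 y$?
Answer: $-11732$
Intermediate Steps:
$O{\left(p,J \right)} = J + p$
$h{\left(y \right)} = 9 y$ ($h{\left(y \right)} = 3 \left(y + 2 y\right) = 3 \cdot 3 y = 9 y$)
$l = -11857$ ($l = -11713 - \left(20 + 124\right) = -11713 - 144 = -11857$)
$U{\left(- 3 \left(h{\left(-3 \right)} - 2\right) \right)} + l = 125 - 11857 = -11732$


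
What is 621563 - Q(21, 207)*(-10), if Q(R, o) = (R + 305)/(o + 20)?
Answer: 141098061/227 ≈ 6.2158e+5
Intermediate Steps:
Q(R, o) = (305 + R)/(20 + o)
621563 - Q(21, 207)*(-10) = 621563 - (305 + 21)/(20 + 207)*(-10) = 621563 - 326/227*(-10) = 621563 - (1/227)*326*(-10) = 621563 - 326*(-10)/227 = 621563 - 1*(-3260/227) = 621563 + 3260/227 = 141098061/227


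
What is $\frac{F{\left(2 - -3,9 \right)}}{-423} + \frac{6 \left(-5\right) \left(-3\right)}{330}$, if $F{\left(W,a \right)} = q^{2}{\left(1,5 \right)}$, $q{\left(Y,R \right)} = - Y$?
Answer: $\frac{1258}{4653} \approx 0.27036$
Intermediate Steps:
$F{\left(W,a \right)} = 1$ ($F{\left(W,a \right)} = \left(\left(-1\right) 1\right)^{2} = \left(-1\right)^{2} = 1$)
$\frac{F{\left(2 - -3,9 \right)}}{-423} + \frac{6 \left(-5\right) \left(-3\right)}{330} = 1 \frac{1}{-423} + \frac{6 \left(-5\right) \left(-3\right)}{330} = 1 \left(- \frac{1}{423}\right) + \left(-30\right) \left(-3\right) \frac{1}{330} = - \frac{1}{423} + 90 \cdot \frac{1}{330} = - \frac{1}{423} + \frac{3}{11} = \frac{1258}{4653}$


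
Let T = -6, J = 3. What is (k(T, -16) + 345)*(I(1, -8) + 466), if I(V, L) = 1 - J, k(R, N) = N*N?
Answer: 278864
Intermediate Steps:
k(R, N) = N²
I(V, L) = -2 (I(V, L) = 1 - 1*3 = 1 - 3 = -2)
(k(T, -16) + 345)*(I(1, -8) + 466) = ((-16)² + 345)*(-2 + 466) = (256 + 345)*464 = 601*464 = 278864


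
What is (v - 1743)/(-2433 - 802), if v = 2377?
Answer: -634/3235 ≈ -0.19598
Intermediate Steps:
(v - 1743)/(-2433 - 802) = (2377 - 1743)/(-2433 - 802) = 634/(-3235) = 634*(-1/3235) = -634/3235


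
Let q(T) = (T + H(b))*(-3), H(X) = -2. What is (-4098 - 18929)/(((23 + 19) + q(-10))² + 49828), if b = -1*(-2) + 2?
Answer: -23027/55912 ≈ -0.41184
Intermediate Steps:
b = 4 (b = 2 + 2 = 4)
q(T) = 6 - 3*T (q(T) = (T - 2)*(-3) = (-2 + T)*(-3) = 6 - 3*T)
(-4098 - 18929)/(((23 + 19) + q(-10))² + 49828) = (-4098 - 18929)/(((23 + 19) + (6 - 3*(-10)))² + 49828) = -23027/((42 + (6 + 30))² + 49828) = -23027/((42 + 36)² + 49828) = -23027/(78² + 49828) = -23027/(6084 + 49828) = -23027/55912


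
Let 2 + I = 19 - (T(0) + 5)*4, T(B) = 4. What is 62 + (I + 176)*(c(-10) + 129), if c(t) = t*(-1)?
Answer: 21885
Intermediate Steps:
c(t) = -t
I = -19 (I = -2 + (19 - (4 + 5)*4) = -2 + (19 - 9*4) = -2 + (19 - 1*36) = -2 + (19 - 36) = -2 - 17 = -19)
62 + (I + 176)*(c(-10) + 129) = 62 + (-19 + 176)*(-1*(-10) + 129) = 62 + 157*(10 + 129) = 62 + 157*139 = 62 + 21823 = 21885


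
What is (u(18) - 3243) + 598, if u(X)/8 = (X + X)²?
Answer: 7723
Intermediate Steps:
u(X) = 32*X² (u(X) = 8*(X + X)² = 8*(2*X)² = 8*(4*X²) = 32*X²)
(u(18) - 3243) + 598 = (32*18² - 3243) + 598 = (32*324 - 3243) + 598 = (10368 - 3243) + 598 = 7125 + 598 = 7723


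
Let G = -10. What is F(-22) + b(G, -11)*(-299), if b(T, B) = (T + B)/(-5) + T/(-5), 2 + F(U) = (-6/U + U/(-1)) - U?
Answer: -99634/55 ≈ -1811.5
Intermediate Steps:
F(U) = -2 - 6/U - 2*U (F(U) = -2 + ((-6/U + U/(-1)) - U) = -2 + ((-6/U + U*(-1)) - U) = -2 + ((-6/U - U) - U) = -2 + ((-U - 6/U) - U) = -2 + (-6/U - 2*U) = -2 - 6/U - 2*U)
b(T, B) = -2*T/5 - B/5 (b(T, B) = (B + T)*(-⅕) + T*(-⅕) = (-B/5 - T/5) - T/5 = -2*T/5 - B/5)
F(-22) + b(G, -11)*(-299) = (-2 - 6/(-22) - 2*(-22)) + (-⅖*(-10) - ⅕*(-11))*(-299) = (-2 - 6*(-1/22) + 44) + (4 + 11/5)*(-299) = (-2 + 3/11 + 44) + (31/5)*(-299) = 465/11 - 9269/5 = -99634/55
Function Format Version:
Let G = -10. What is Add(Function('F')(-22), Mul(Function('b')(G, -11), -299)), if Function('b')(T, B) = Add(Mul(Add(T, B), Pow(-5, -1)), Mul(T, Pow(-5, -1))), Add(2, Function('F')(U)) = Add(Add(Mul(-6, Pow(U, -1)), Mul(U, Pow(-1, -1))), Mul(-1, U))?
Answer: Rational(-99634, 55) ≈ -1811.5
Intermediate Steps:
Function('F')(U) = Add(-2, Mul(-6, Pow(U, -1)), Mul(-2, U)) (Function('F')(U) = Add(-2, Add(Add(Mul(-6, Pow(U, -1)), Mul(U, Pow(-1, -1))), Mul(-1, U))) = Add(-2, Add(Add(Mul(-6, Pow(U, -1)), Mul(U, -1)), Mul(-1, U))) = Add(-2, Add(Add(Mul(-6, Pow(U, -1)), Mul(-1, U)), Mul(-1, U))) = Add(-2, Add(Add(Mul(-1, U), Mul(-6, Pow(U, -1))), Mul(-1, U))) = Add(-2, Add(Mul(-6, Pow(U, -1)), Mul(-2, U))) = Add(-2, Mul(-6, Pow(U, -1)), Mul(-2, U)))
Function('b')(T, B) = Add(Mul(Rational(-2, 5), T), Mul(Rational(-1, 5), B)) (Function('b')(T, B) = Add(Mul(Add(B, T), Rational(-1, 5)), Mul(T, Rational(-1, 5))) = Add(Add(Mul(Rational(-1, 5), B), Mul(Rational(-1, 5), T)), Mul(Rational(-1, 5), T)) = Add(Mul(Rational(-2, 5), T), Mul(Rational(-1, 5), B)))
Add(Function('F')(-22), Mul(Function('b')(G, -11), -299)) = Add(Add(-2, Mul(-6, Pow(-22, -1)), Mul(-2, -22)), Mul(Add(Mul(Rational(-2, 5), -10), Mul(Rational(-1, 5), -11)), -299)) = Add(Add(-2, Mul(-6, Rational(-1, 22)), 44), Mul(Add(4, Rational(11, 5)), -299)) = Add(Add(-2, Rational(3, 11), 44), Mul(Rational(31, 5), -299)) = Add(Rational(465, 11), Rational(-9269, 5)) = Rational(-99634, 55)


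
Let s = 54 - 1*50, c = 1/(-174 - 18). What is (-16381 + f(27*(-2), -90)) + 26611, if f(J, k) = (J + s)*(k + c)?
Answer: 1414105/96 ≈ 14730.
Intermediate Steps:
c = -1/192 (c = 1/(-192) = -1/192 ≈ -0.0052083)
s = 4 (s = 54 - 50 = 4)
f(J, k) = (4 + J)*(-1/192 + k) (f(J, k) = (J + 4)*(k - 1/192) = (4 + J)*(-1/192 + k))
(-16381 + f(27*(-2), -90)) + 26611 = (-16381 + (-1/48 + 4*(-90) - 9*(-2)/64 + (27*(-2))*(-90))) + 26611 = (-16381 + (-1/48 - 360 - 1/192*(-54) - 54*(-90))) + 26611 = (-16381 + (-1/48 - 360 + 9/32 + 4860)) + 26611 = (-16381 + 432025/96) + 26611 = -1140551/96 + 26611 = 1414105/96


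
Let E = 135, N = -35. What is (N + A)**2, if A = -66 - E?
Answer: 55696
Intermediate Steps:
A = -201 (A = -66 - 1*135 = -66 - 135 = -201)
(N + A)**2 = (-35 - 201)**2 = (-236)**2 = 55696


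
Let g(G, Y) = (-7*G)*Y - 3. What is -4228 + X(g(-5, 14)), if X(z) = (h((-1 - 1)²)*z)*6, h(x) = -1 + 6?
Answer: 10382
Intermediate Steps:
g(G, Y) = -3 - 7*G*Y (g(G, Y) = -7*G*Y - 3 = -3 - 7*G*Y)
h(x) = 5
X(z) = 30*z (X(z) = (5*z)*6 = 30*z)
-4228 + X(g(-5, 14)) = -4228 + 30*(-3 - 7*(-5)*14) = -4228 + 30*(-3 + 490) = -4228 + 30*487 = -4228 + 14610 = 10382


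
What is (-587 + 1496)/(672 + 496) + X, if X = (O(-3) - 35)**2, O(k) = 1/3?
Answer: 12641269/10512 ≈ 1202.6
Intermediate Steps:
O(k) = 1/3
X = 10816/9 (X = (1/3 - 35)**2 = (-104/3)**2 = 10816/9 ≈ 1201.8)
(-587 + 1496)/(672 + 496) + X = (-587 + 1496)/(672 + 496) + 10816/9 = 909/1168 + 10816/9 = 12641269/10512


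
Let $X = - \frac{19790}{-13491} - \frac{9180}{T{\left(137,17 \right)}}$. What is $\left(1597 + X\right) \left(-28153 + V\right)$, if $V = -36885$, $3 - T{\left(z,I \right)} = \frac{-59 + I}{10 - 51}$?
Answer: $\frac{2674574778994}{13491} \approx 1.9825 \cdot 10^{8}$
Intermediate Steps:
$T{\left(z,I \right)} = \frac{64}{41} + \frac{I}{41}$ ($T{\left(z,I \right)} = 3 - \frac{-59 + I}{10 - 51} = 3 - \frac{-59 + I}{-41} = 3 - \left(-59 + I\right) \left(- \frac{1}{41}\right) = 3 - \left(\frac{59}{41} - \frac{I}{41}\right) = 3 + \left(- \frac{59}{41} + \frac{I}{41}\right) = \frac{64}{41} + \frac{I}{41}$)
$X = - \frac{62668390}{13491}$ ($X = - \frac{19790}{-13491} - \frac{9180}{\frac{64}{41} + \frac{1}{41} \cdot 17} = \left(-19790\right) \left(- \frac{1}{13491}\right) - \frac{9180}{\frac{64}{41} + \frac{17}{41}} = \frac{19790}{13491} - \frac{9180}{\frac{81}{41}} = \frac{19790}{13491} - \frac{13940}{3} = - \frac{62668390}{13491} \approx -4645.2$)
$\left(1597 + X\right) \left(-28153 + V\right) = \left(1597 - \frac{62668390}{13491}\right) \left(-28153 - 36885\right) = \left(- \frac{41123263}{13491}\right) \left(-65038\right) = \frac{2674574778994}{13491}$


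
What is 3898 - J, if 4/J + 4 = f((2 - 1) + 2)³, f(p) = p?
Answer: 89650/23 ≈ 3897.8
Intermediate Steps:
J = 4/23 (J = 4/(-4 + ((2 - 1) + 2)³) = 4/(-4 + (1 + 2)³) = 4/(-4 + 3³) = 4/(-4 + 27) = 4/23 ≈ 0.17391)
3898 - J = 3898 - 1*4/23 = 3898 - 4/23 = 89650/23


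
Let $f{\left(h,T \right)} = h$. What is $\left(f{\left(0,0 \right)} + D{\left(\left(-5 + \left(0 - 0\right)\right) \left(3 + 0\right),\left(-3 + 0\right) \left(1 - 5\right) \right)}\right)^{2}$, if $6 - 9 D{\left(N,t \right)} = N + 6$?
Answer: $\frac{25}{9} \approx 2.7778$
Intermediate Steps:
$D{\left(N,t \right)} = - \frac{N}{9}$ ($D{\left(N,t \right)} = \frac{2}{3} - \frac{N + 6}{9} = \frac{2}{3} - \frac{6 + N}{9} = \frac{2}{3} - \left(\frac{2}{3} + \frac{N}{9}\right) = - \frac{N}{9}$)
$\left(f{\left(0,0 \right)} + D{\left(\left(-5 + \left(0 - 0\right)\right) \left(3 + 0\right),\left(-3 + 0\right) \left(1 - 5\right) \right)}\right)^{2} = \left(0 - \frac{\left(-5 + \left(0 - 0\right)\right) \left(3 + 0\right)}{9}\right)^{2} = \left(0 - \frac{\left(-5 + \left(0 + 0\right)\right) 3}{9}\right)^{2} = \left(0 - \frac{\left(-5 + 0\right) 3}{9}\right)^{2} = \left(0 - \frac{\left(-5\right) 3}{9}\right)^{2} = \left(0 - - \frac{5}{3}\right)^{2} = \left(0 + \frac{5}{3}\right)^{2} = \left(\frac{5}{3}\right)^{2} = \frac{25}{9}$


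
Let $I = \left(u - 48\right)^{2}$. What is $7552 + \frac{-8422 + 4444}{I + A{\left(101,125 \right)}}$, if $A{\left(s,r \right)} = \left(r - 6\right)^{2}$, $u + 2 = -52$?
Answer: $\frac{10912406}{1445} \approx 7551.8$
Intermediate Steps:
$u = -54$ ($u = -2 - 52 = -54$)
$A{\left(s,r \right)} = \left(-6 + r\right)^{2}$
$I = 10404$ ($I = \left(-54 - 48\right)^{2} = \left(-102\right)^{2} = 10404$)
$7552 + \frac{-8422 + 4444}{I + A{\left(101,125 \right)}} = 7552 + \frac{-8422 + 4444}{10404 + \left(-6 + 125\right)^{2}} = 7552 - \frac{3978}{10404 + 119^{2}} = 7552 - \frac{3978}{10404 + 14161} = 7552 - \frac{3978}{24565} = 7552 - \frac{234}{1445} = \frac{10912406}{1445}$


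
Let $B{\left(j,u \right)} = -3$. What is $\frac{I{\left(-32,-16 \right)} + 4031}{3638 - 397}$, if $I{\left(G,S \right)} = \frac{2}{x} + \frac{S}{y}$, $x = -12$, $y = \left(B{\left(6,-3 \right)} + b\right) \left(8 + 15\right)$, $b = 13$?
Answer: $\frac{2781227}{2236290} \approx 1.2437$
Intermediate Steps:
$y = 230$ ($y = \left(-3 + 13\right) \left(8 + 15\right) = 10 \cdot 23 = 230$)
$I{\left(G,S \right)} = - \frac{1}{6} + \frac{S}{230}$ ($I{\left(G,S \right)} = \frac{2}{-12} + \frac{S}{230} = 2 \left(- \frac{1}{12}\right) + S \frac{1}{230} = - \frac{1}{6} + \frac{S}{230}$)
$\frac{I{\left(-32,-16 \right)} + 4031}{3638 - 397} = \frac{\left(- \frac{1}{6} + \frac{1}{230} \left(-16\right)\right) + 4031}{3638 - 397} = \frac{\left(- \frac{1}{6} - \frac{8}{115}\right) + 4031}{3241} = \left(- \frac{163}{690} + 4031\right) \frac{1}{3241} = \frac{2781227}{690} \cdot \frac{1}{3241} = \frac{2781227}{2236290}$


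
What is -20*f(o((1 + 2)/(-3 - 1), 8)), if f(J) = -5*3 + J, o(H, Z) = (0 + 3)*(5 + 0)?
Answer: 0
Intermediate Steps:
o(H, Z) = 15 (o(H, Z) = 3*5 = 15)
f(J) = -15 + J
-20*f(o((1 + 2)/(-3 - 1), 8)) = -20*(-15 + 15) = -20*0 = 0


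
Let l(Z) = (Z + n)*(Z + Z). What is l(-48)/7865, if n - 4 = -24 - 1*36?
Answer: 768/605 ≈ 1.2694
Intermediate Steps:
n = -56 (n = 4 + (-24 - 1*36) = 4 + (-24 - 36) = 4 - 60 = -56)
l(Z) = 2*Z*(-56 + Z) (l(Z) = (Z - 56)*(Z + Z) = (-56 + Z)*(2*Z) = 2*Z*(-56 + Z))
l(-48)/7865 = (2*(-48)*(-56 - 48))/7865 = (2*(-48)*(-104))*(1/7865) = 9984*(1/7865) = 768/605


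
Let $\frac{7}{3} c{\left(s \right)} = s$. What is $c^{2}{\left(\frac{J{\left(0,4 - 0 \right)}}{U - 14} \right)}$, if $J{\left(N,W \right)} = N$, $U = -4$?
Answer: $0$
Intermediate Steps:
$c{\left(s \right)} = \frac{3 s}{7}$
$c^{2}{\left(\frac{J{\left(0,4 - 0 \right)}}{U - 14} \right)} = \left(\frac{3 \frac{0}{-4 - 14}}{7}\right)^{2} = \left(\frac{3 \frac{0}{-18}}{7}\right)^{2} = \left(\frac{3 \cdot 0 \left(- \frac{1}{18}\right)}{7}\right)^{2} = \left(\frac{3}{7} \cdot 0\right)^{2} = 0^{2} = 0$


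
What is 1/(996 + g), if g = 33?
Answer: 1/1029 ≈ 0.00097182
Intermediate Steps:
1/(996 + g) = 1/(996 + 33) = 1/1029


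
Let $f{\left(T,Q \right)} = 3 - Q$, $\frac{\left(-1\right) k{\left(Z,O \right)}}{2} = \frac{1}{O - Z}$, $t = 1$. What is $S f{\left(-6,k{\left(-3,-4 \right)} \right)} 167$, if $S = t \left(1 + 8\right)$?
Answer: $1503$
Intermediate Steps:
$k{\left(Z,O \right)} = - \frac{2}{O - Z}$
$S = 9$ ($S = 1 \left(1 + 8\right) = 1 \cdot 9 = 9$)
$S f{\left(-6,k{\left(-3,-4 \right)} \right)} 167 = 9 \left(3 - - \frac{2}{-4 - -3}\right) 167 = 9 \left(3 - - \frac{2}{-4 + 3}\right) 167 = 9 \left(3 - - \frac{2}{-1}\right) 167 = 9 \left(3 - \left(-2\right) \left(-1\right)\right) 167 = 9 \left(3 - 2\right) 167 = 9 \cdot 1 \cdot 167 = 9 \cdot 167 = 1503$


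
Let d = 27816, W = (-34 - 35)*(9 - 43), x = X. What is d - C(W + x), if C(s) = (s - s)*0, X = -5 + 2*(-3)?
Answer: 27816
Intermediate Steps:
X = -11 (X = -5 - 6 = -11)
x = -11
W = 2346 (W = -69*(-34) = 2346)
C(s) = 0 (C(s) = 0*0 = 0)
d - C(W + x) = 27816 - 1*0 = 27816 + 0 = 27816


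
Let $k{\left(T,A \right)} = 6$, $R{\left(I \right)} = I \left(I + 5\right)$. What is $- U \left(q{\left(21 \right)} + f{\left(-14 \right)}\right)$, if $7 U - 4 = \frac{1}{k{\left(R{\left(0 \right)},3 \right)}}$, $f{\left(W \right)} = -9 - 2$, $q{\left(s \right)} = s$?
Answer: $- \frac{125}{21} \approx -5.9524$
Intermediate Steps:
$R{\left(I \right)} = I \left(5 + I\right)$
$f{\left(W \right)} = -11$ ($f{\left(W \right)} = -9 - 2 = -11$)
$U = \frac{25}{42}$ ($U = \frac{4}{7} + \frac{1}{7 \cdot 6} = \frac{4}{7} + \frac{1}{7} \cdot \frac{1}{6} = \frac{4}{7} + \frac{1}{42} = \frac{25}{42} \approx 0.59524$)
$- U \left(q{\left(21 \right)} + f{\left(-14 \right)}\right) = \left(-1\right) \frac{25}{42} \left(21 - 11\right) = \left(- \frac{25}{42}\right) 10 = - \frac{125}{21}$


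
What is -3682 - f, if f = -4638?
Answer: 956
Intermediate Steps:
-3682 - f = -3682 - 1*(-4638) = -3682 + 4638 = 956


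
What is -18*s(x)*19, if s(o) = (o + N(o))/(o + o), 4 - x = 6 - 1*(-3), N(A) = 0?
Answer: -171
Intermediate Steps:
x = -5 (x = 4 - (6 - 1*(-3)) = 4 - (6 + 3) = 4 - 1*9 = 4 - 9 = -5)
s(o) = 1/2 (s(o) = (o + 0)/(o + o) = o/((2*o)) = o*(1/(2*o)) = 1/2)
-18*s(x)*19 = -18*1/2*19 = -9*19 = -171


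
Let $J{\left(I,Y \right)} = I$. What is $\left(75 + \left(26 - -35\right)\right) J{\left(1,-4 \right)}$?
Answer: $136$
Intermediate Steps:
$\left(75 + \left(26 - -35\right)\right) J{\left(1,-4 \right)} = \left(75 + \left(26 - -35\right)\right) 1 = \left(75 + \left(26 + 35\right)\right) 1 = \left(75 + 61\right) 1 = 136 \cdot 1 = 136$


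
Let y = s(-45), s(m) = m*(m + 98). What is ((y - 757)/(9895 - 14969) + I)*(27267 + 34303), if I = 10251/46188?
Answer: 337157781775/6509942 ≈ 51791.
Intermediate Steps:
s(m) = m*(98 + m)
y = -2385 (y = -45*(98 - 45) = -45*53 = -2385)
I = 1139/5132 (I = 10251*(1/46188) = 1139/5132 ≈ 0.22194)
((y - 757)/(9895 - 14969) + I)*(27267 + 34303) = ((-2385 - 757)/(9895 - 14969) + 1139/5132)*(27267 + 34303) = (-3142/(-5074) + 1139/5132)*61570 = (-3142*(-1/5074) + 1139/5132)*61570 = (1571/2537 + 1139/5132)*61570 = (10952015/13019884)*61570 = 337157781775/6509942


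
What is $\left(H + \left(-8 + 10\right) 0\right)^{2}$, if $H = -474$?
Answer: $224676$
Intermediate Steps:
$\left(H + \left(-8 + 10\right) 0\right)^{2} = \left(-474 + \left(-8 + 10\right) 0\right)^{2} = \left(-474 + 2 \cdot 0\right)^{2} = \left(-474 + 0\right)^{2} = \left(-474\right)^{2} = 224676$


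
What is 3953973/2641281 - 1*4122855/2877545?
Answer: 2958282782/46063060213 ≈ 0.064222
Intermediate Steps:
3953973/2641281 - 1*4122855/2877545 = 3953973*(1/2641281) - 4122855*1/2877545 = 1317991/880427 - 74961/52319 = 2958282782/46063060213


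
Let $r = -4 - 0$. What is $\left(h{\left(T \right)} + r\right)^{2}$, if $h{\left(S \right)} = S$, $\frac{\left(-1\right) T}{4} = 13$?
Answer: $3136$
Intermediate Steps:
$T = -52$ ($T = \left(-4\right) 13 = -52$)
$r = -4$ ($r = -4 + 0 = -4$)
$\left(h{\left(T \right)} + r\right)^{2} = \left(-52 - 4\right)^{2} = \left(-56\right)^{2} = 3136$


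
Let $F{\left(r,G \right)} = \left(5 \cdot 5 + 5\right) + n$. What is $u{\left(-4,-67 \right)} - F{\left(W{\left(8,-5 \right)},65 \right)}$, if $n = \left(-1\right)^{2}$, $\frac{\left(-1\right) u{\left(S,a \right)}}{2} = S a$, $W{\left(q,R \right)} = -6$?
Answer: $-567$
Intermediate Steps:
$u{\left(S,a \right)} = - 2 S a$
$n = 1$
$F{\left(r,G \right)} = 31$ ($F{\left(r,G \right)} = \left(5 \cdot 5 + 5\right) + 1 = \left(25 + 5\right) + 1 = 30 + 1 = 31$)
$u{\left(-4,-67 \right)} - F{\left(W{\left(8,-5 \right)},65 \right)} = \left(-2\right) \left(-4\right) \left(-67\right) - 31 = -536 - 31 = -567$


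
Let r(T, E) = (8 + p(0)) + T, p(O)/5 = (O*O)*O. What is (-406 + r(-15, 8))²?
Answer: 170569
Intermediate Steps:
p(O) = 5*O³ (p(O) = 5*((O*O)*O) = 5*(O²*O) = 5*O³)
r(T, E) = 8 + T (r(T, E) = (8 + 5*0³) + T = (8 + 5*0) + T = (8 + 0) + T = 8 + T)
(-406 + r(-15, 8))² = (-406 + (8 - 15))² = (-406 - 7)² = (-413)² = 170569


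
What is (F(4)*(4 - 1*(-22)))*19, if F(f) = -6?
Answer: -2964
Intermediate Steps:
(F(4)*(4 - 1*(-22)))*19 = -6*(4 - 1*(-22))*19 = -6*(4 + 22)*19 = -6*26*19 = -156*19 = -2964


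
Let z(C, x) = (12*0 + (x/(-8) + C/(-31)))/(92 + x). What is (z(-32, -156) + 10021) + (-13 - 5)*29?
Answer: 37690759/3968 ≈ 9498.7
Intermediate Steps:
z(C, x) = (-x/8 - C/31)/(92 + x) (z(C, x) = (0 + (x*(-⅛) + C*(-1/31)))/(92 + x) = (0 + (-x/8 - C/31))/(92 + x) = (-x/8 - C/31)/(92 + x))
(z(-32, -156) + 10021) + (-13 - 5)*29 = ((-⅛*(-156) - 1/31*(-32))/(92 - 156) + 10021) + (-13 - 5)*29 = ((39/2 + 32/31)/(-64) + 10021) - 18*29 = (-1/64*1273/62 + 10021) - 522 = (-1273/3968 + 10021) - 522 = 39762055/3968 - 522 = 37690759/3968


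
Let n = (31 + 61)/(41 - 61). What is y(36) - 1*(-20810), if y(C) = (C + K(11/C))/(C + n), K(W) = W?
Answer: 117624655/5652 ≈ 20811.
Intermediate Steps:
n = -23/5 (n = 92/(-20) = 92*(-1/20) = -23/5 ≈ -4.6000)
y(C) = (C + 11/C)/(-23/5 + C) (y(C) = (C + 11/C)/(C - 23/5) = (C + 11/C)/(-23/5 + C))
y(36) - 1*(-20810) = 5*(11 + 36**2)/(36*(-23 + 5*36)) - 1*(-20810) = 5*(1/36)*(11 + 1296)/(-23 + 180) + 20810 = 5*(1/36)*1307/157 + 20810 = 5*(1/36)*(1/157)*1307 + 20810 = 6535/5652 + 20810 = 117624655/5652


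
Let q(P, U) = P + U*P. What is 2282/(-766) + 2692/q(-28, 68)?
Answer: -808862/184989 ≈ -4.3725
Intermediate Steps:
q(P, U) = P + P*U
2282/(-766) + 2692/q(-28, 68) = 2282/(-766) + 2692/((-28*(1 + 68))) = 2282*(-1/766) + 2692/((-28*69)) = -1141/383 + 2692/(-1932) = -1141/383 + 2692*(-1/1932) = -1141/383 - 673/483 = -808862/184989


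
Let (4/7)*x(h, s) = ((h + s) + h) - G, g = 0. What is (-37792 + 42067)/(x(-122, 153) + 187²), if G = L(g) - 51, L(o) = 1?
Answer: 17100/139589 ≈ 0.12250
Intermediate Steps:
G = -50 (G = 1 - 51 = -50)
x(h, s) = 175/2 + 7*h/2 + 7*s/4 (x(h, s) = 7*(((h + s) + h) - 1*(-50))/4 = 7*((s + 2*h) + 50)/4 = 7*(50 + s + 2*h)/4 = 175/2 + 7*h/2 + 7*s/4)
(-37792 + 42067)/(x(-122, 153) + 187²) = (-37792 + 42067)/((175/2 + (7/2)*(-122) + (7/4)*153) + 187²) = 4275/((175/2 - 427 + 1071/4) + 34969) = 4275/(-287/4 + 34969) = 4275/(139589/4) = 4275*(4/139589) = 17100/139589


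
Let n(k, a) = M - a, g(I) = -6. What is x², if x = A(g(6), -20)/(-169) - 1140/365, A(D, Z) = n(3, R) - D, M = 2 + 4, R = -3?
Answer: 1570299129/152201569 ≈ 10.317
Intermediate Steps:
M = 6
n(k, a) = 6 - a
A(D, Z) = 9 - D (A(D, Z) = (6 - 1*(-3)) - D = (6 + 3) - D = 9 - D)
x = -39627/12337 (x = (9 - 1*(-6))/(-169) - 1140/365 = (9 + 6)*(-1/169) - 1140*1/365 = 15*(-1/169) - 228/73 = -15/169 - 228/73 = -39627/12337 ≈ -3.2120)
x² = (-39627/12337)² = 1570299129/152201569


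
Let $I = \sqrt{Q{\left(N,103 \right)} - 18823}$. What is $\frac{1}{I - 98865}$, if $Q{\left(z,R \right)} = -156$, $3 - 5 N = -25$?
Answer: $- \frac{98865}{9774307204} - \frac{i \sqrt{18979}}{9774307204} \approx -1.0115 \cdot 10^{-5} - 1.4095 \cdot 10^{-8} i$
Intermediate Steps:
$N = \frac{28}{5}$ ($N = \frac{3}{5} - -5 = \frac{3}{5} + 5 = \frac{28}{5} \approx 5.6$)
$I = i \sqrt{18979}$ ($I = \sqrt{-156 - 18823} = \sqrt{-18979} = i \sqrt{18979} \approx 137.76 i$)
$\frac{1}{I - 98865} = \frac{1}{i \sqrt{18979} - 98865} = \frac{1}{-98865 + i \sqrt{18979}}$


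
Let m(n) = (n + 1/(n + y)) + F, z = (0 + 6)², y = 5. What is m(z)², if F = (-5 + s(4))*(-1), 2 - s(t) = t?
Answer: 3111696/1681 ≈ 1851.1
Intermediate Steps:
s(t) = 2 - t
z = 36 (z = 6² = 36)
F = 7 (F = (-5 + (2 - 1*4))*(-1) = (-5 + (2 - 4))*(-1) = (-5 - 2)*(-1) = -7*(-1) = 7)
m(n) = 7 + n + 1/(5 + n) (m(n) = (n + 1/(n + 5)) + 7 = (n + 1/(5 + n)) + 7 = 7 + n + 1/(5 + n))
m(z)² = ((36 + 36² + 12*36)/(5 + 36))² = ((36 + 1296 + 432)/41)² = ((1/41)*1764)² = (1764/41)² = 3111696/1681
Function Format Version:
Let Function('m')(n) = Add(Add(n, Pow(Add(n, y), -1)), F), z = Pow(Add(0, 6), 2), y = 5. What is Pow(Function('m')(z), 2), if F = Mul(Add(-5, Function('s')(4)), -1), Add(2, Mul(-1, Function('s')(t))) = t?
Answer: Rational(3111696, 1681) ≈ 1851.1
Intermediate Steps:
Function('s')(t) = Add(2, Mul(-1, t))
z = 36 (z = Pow(6, 2) = 36)
F = 7 (F = Mul(Add(-5, Add(2, Mul(-1, 4))), -1) = Mul(Add(-5, Add(2, -4)), -1) = Mul(Add(-5, -2), -1) = Mul(-7, -1) = 7)
Function('m')(n) = Add(7, n, Pow(Add(5, n), -1)) (Function('m')(n) = Add(Add(n, Pow(Add(n, 5), -1)), 7) = Add(Add(n, Pow(Add(5, n), -1)), 7) = Add(7, n, Pow(Add(5, n), -1)))
Pow(Function('m')(z), 2) = Pow(Mul(Pow(Add(5, 36), -1), Add(36, Pow(36, 2), Mul(12, 36))), 2) = Pow(Mul(Pow(41, -1), Add(36, 1296, 432)), 2) = Pow(Mul(Rational(1, 41), 1764), 2) = Pow(Rational(1764, 41), 2) = Rational(3111696, 1681)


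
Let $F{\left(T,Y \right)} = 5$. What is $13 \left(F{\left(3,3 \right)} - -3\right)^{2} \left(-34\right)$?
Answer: $-28288$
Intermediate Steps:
$13 \left(F{\left(3,3 \right)} - -3\right)^{2} \left(-34\right) = 13 \left(5 - -3\right)^{2} \left(-34\right) = 13 \left(5 + 3\right)^{2} \left(-34\right) = 13 \cdot 8^{2} \left(-34\right) = 13 \cdot 64 \left(-34\right) = 832 \left(-34\right) = -28288$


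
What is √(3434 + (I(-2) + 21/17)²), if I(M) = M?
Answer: √992595/17 ≈ 58.605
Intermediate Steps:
√(3434 + (I(-2) + 21/17)²) = √(3434 + (-2 + 21/17)²) = √(3434 + (-13/17)²) = √(3434 + 169/289) = √(992595/289) = √992595/17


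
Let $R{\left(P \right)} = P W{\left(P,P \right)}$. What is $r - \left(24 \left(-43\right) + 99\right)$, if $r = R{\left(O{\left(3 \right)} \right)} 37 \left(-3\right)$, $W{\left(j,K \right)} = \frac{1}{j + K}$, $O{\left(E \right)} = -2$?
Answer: $\frac{1755}{2} \approx 877.5$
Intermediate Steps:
$W{\left(j,K \right)} = \frac{1}{K + j}$
$R{\left(P \right)} = \frac{1}{2}$ ($R{\left(P \right)} = \frac{P}{P + P} = \frac{P}{2 P} = P \frac{1}{2 P} = \frac{1}{2}$)
$r = - \frac{111}{2}$ ($r = \frac{1}{2} \cdot 37 \left(-3\right) = \frac{37}{2} \left(-3\right) = - \frac{111}{2} \approx -55.5$)
$r - \left(24 \left(-43\right) + 99\right) = - \frac{111}{2} - \left(24 \left(-43\right) + 99\right) = - \frac{111}{2} - \left(-1032 + 99\right) = - \frac{111}{2} - -933 = - \frac{111}{2} + 933 = \frac{1755}{2}$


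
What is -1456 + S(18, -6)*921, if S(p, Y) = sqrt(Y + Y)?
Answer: -1456 + 1842*I*sqrt(3) ≈ -1456.0 + 3190.4*I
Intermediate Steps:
S(p, Y) = sqrt(2)*sqrt(Y) (S(p, Y) = sqrt(2*Y) = sqrt(2)*sqrt(Y))
-1456 + S(18, -6)*921 = -1456 + (sqrt(2)*sqrt(-6))*921 = -1456 + (sqrt(2)*(I*sqrt(6)))*921 = -1456 + (2*I*sqrt(3))*921 = -1456 + 1842*I*sqrt(3)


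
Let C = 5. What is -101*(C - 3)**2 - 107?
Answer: -511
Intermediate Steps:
-101*(C - 3)**2 - 107 = -101*(5 - 3)**2 - 107 = -101*2**2 - 107 = -101*4 - 107 = -404 - 107 = -511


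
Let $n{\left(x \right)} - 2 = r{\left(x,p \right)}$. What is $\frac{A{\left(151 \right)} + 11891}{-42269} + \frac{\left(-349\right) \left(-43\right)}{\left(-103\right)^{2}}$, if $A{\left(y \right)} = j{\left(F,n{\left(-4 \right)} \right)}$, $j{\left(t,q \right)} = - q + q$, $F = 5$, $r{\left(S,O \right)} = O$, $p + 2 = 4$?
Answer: $\frac{508179264}{448431821} \approx 1.1332$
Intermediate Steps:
$p = 2$ ($p = -2 + 4 = 2$)
$n{\left(x \right)} = 4$ ($n{\left(x \right)} = 2 + 2 = 4$)
$j{\left(t,q \right)} = 0$
$A{\left(y \right)} = 0$
$\frac{A{\left(151 \right)} + 11891}{-42269} + \frac{\left(-349\right) \left(-43\right)}{\left(-103\right)^{2}} = \frac{0 + 11891}{-42269} + \frac{\left(-349\right) \left(-43\right)}{\left(-103\right)^{2}} = 11891 \left(- \frac{1}{42269}\right) + \frac{15007}{10609} = - \frac{11891}{42269} + 15007 \cdot \frac{1}{10609} = - \frac{11891}{42269} + \frac{15007}{10609} = \frac{508179264}{448431821}$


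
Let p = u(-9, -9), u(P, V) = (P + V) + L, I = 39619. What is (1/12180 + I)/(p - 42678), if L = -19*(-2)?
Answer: -482559421/519574440 ≈ -0.92876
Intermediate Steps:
L = 38
u(P, V) = 38 + P + V (u(P, V) = (P + V) + 38 = 38 + P + V)
p = 20 (p = 38 - 9 - 9 = 20)
(1/12180 + I)/(p - 42678) = (1/12180 + 39619)/(20 - 42678) = (1/12180 + 39619)/(-42658) = (482559421/12180)*(-1/42658) = -482559421/519574440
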